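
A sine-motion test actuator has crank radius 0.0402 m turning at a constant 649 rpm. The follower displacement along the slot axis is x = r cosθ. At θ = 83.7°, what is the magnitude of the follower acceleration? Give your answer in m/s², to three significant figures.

ω = 67.96 rad/s (from 649 rpm).
x = r cosθ ⇒ ẍ = −rω² cosθ (ω constant).
|a| = rω²|cosθ| = 0.0402·(67.96)²·|cos 83.7°| = 20.376 m/s².

20.4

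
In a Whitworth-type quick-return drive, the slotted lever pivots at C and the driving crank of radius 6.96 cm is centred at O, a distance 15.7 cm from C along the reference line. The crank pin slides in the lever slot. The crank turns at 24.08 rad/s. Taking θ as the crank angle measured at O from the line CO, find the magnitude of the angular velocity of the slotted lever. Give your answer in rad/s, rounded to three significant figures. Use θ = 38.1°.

6.93

ω = 24.08 rad/s
Crank pin A relative to C: A = (d + r cosθ, r sinθ); lever angle φ = atan2(r sinθ, d + r cosθ).
Differentiating tanφ: φ̇ = rω(d cosθ + r)/(d² + r² + 2dr cosθ).
d² + r² + 2dr cosθ = |CA|² = 0.0466912 m²;  d cosθ + r = +0.19315 m.
|ω_lever| = |0.0696·24.08·+0.19315| / 0.0466912 = 6.933 rad/s.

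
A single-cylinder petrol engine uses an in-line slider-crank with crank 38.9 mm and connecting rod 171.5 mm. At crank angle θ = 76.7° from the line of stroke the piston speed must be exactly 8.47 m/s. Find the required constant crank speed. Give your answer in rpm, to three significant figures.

For an in-line slider-crank, |v_piston| = rω|sinθ|·[1 + r cosθ/√(L² − r² sin²θ)].
With r = 0.0389 m, L = 0.1715 m, θ = 76.7°: the bracketed kinematic factor |dx/dθ| = 0.039882 m.
ω = v/|dx/dθ| = 8.47/0.039882 = 212.38 rad/s.
N = 60ω/(2π) = 2028 rpm.

2030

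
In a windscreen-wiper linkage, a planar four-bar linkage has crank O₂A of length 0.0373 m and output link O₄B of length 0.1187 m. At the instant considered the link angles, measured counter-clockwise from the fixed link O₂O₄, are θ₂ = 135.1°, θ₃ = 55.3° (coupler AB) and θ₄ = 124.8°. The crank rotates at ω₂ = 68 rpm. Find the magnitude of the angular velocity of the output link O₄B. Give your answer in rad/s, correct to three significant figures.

2.35

ω₂ = 7.121 rad/s (from 68 rpm).
Differentiating the loop-closure r₂e^{iθ₂}+r₃e^{iθ₃}=r₁+r₄e^{iθ₄} gives r₂ω₂e^{iθ₂}+r₃ω₃e^{iθ₃}=r₄ω₄e^{iθ₄}.
Eliminating the other unknown: ω₄ = r₂ω₂ sin(θ₂−θ₃) / [r₄ sin(θ₄−θ₃)].
Numerator sine = +0.98420; denominator sine = +0.93667.
Result = 0.0373·7.121·(+0.98420) / (0.1187·(+0.93667)) = +2.3512 rad/s; magnitude 2.3512 rad/s.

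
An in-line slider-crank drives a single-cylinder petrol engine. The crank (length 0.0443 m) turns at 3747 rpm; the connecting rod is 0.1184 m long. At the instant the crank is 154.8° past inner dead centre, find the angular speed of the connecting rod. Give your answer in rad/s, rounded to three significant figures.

135

ω = 392.4 rad/s (converted from 3747 rpm).
The rod makes angle φ with the slider axis where L sinφ = r sinθ; differentiating, L cosφ·φ̇ = r ω cosθ.
L cosφ = √(L² − r² sin²θ) = 0.11689 m.
|ω_rod| = r ω |cosθ| / √(L² − r² sin²θ) = 0.0443·392.4·0.90483/0.11689 = 134.56 rad/s.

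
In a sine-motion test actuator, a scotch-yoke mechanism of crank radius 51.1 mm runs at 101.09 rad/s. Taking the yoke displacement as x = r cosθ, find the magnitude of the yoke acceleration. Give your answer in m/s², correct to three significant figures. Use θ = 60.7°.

256

ω = 101.1 rad/s
x = r cosθ ⇒ ẍ = −rω² cosθ (ω constant).
|a| = rω²|cosθ| = 0.0511·(101.1)²·|cos 60.7°| = 255.56 m/s².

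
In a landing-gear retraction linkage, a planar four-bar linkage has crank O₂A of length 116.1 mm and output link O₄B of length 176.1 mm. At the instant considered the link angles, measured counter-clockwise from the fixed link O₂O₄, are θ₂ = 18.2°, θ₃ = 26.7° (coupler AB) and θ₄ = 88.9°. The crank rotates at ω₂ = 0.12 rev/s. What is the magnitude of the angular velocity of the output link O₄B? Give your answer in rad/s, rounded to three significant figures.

0.0831

ω₂ = 0.754 rad/s (from 0.12 rev/s).
Differentiating the loop-closure r₂e^{iθ₂}+r₃e^{iθ₃}=r₁+r₄e^{iθ₄} gives r₂ω₂e^{iθ₂}+r₃ω₃e^{iθ₃}=r₄ω₄e^{iθ₄}.
Eliminating the other unknown: ω₄ = r₂ω₂ sin(θ₂−θ₃) / [r₄ sin(θ₄−θ₃)].
Numerator sine = -0.14781; denominator sine = +0.88458.
Result = 0.1161·0.754·(-0.14781) / (0.1761·(+0.88458)) = -0.083061 rad/s; magnitude 0.083061 rad/s.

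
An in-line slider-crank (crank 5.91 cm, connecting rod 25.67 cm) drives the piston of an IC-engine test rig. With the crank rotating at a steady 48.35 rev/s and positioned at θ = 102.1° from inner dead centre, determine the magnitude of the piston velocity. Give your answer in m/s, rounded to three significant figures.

16.7

ω = 2π·48.4 = 303.8 rad/s
For an in-line slider-crank, x = r cosθ + √(L² − r² sin²θ), so v = −rω sinθ·[1 + r cosθ/√(L² − r² sin²θ)].
With r = 0.0591 m, L = 0.2567 m, θ = 102.1°: √(L² − r² sin²θ) = 0.25011 m.
v = −0.0591·303.8·0.97778·[1 + 0.0591·-0.20962/0.25011] = -16.686 m/s.
|v| = 16.686 m/s.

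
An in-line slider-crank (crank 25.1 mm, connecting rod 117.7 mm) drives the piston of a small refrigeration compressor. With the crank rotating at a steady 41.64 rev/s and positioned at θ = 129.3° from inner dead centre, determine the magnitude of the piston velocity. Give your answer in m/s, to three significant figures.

4.39

ω = 2π·41.6 = 261.6 rad/s
For an in-line slider-crank, x = r cosθ + √(L² − r² sin²θ), so v = −rω sinθ·[1 + r cosθ/√(L² − r² sin²θ)].
With r = 0.0251 m, L = 0.1177 m, θ = 129.3°: √(L² − r² sin²θ) = 0.11609 m.
v = −0.0251·261.6·0.77384·[1 + 0.0251·-0.63338/0.11609] = -4.3858 m/s.
|v| = 4.3858 m/s.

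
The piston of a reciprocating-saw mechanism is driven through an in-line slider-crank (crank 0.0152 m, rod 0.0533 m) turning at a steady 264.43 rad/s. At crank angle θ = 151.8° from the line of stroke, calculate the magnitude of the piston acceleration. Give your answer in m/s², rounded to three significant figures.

763

ω = 264.4 rad/s
x(θ) = r cosθ + √(L² − r² sin²θ); with ω constant, a = ω²·d²x/dθ².
d²x/dθ² = −r cosθ − r²(cos2θ)/√u − r⁴ sin²2θ/(4u^{3/2}),  u = L² − r² sin²θ = 0.0027893 m².
Substituting r = 0.0152 m, L = 0.0533 m, θ = 151.8°: d²x/dθ² = +0.010912 m.
a = ω²·d²x/dθ² = (264.4)²·(+0.010912) = +763.01 m/s²;  |a| = 763.01 m/s².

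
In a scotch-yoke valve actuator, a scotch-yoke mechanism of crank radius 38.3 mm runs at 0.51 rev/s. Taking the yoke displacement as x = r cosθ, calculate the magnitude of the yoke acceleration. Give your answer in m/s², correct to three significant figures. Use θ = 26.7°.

0.351

ω = 3.204 rad/s (from 0.51 rev/s).
x = r cosθ ⇒ ẍ = −rω² cosθ (ω constant).
|a| = rω²|cosθ| = 0.0383·(3.204)²·|cos 26.7°| = 0.35134 m/s².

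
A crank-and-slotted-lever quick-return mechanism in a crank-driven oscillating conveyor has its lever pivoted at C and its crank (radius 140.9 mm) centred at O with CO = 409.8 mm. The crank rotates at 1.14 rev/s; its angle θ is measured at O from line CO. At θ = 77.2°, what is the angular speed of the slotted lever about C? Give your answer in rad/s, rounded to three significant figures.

1.10

ω = 7.163 rad/s (from 1.14 rev/s).
Crank pin A relative to C: A = (d + r cosθ, r sinθ); lever angle φ = atan2(r sinθ, d + r cosθ).
Differentiating tanφ: φ̇ = rω(d cosθ + r)/(d² + r² + 2dr cosθ).
d² + r² + 2dr cosθ = |CA|² = 0.213374 m²;  d cosθ + r = +0.23169 m.
|ω_lever| = |0.1409·7.163·+0.23169| / 0.213374 = 1.0959 rad/s.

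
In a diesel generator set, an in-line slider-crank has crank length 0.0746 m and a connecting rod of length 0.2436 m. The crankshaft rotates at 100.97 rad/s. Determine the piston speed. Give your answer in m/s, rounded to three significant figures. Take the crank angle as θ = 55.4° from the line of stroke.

ω = 101 rad/s
For an in-line slider-crank, x = r cosθ + √(L² − r² sin²θ), so v = −rω sinθ·[1 + r cosθ/√(L² − r² sin²θ)].
With r = 0.0746 m, L = 0.2436 m, θ = 55.4°: √(L² − r² sin²θ) = 0.23573 m.
v = −0.0746·101·0.82314·[1 + 0.0746·0.56784/0.23573] = -7.3143 m/s.
|v| = 7.3143 m/s.

7.31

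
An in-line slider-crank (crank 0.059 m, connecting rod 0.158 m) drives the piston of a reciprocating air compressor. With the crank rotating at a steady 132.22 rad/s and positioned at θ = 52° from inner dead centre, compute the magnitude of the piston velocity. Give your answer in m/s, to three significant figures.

ω = 132.2 rad/s
For an in-line slider-crank, x = r cosθ + √(L² − r² sin²θ), so v = −rω sinθ·[1 + r cosθ/√(L² − r² sin²θ)].
With r = 0.059 m, L = 0.158 m, θ = 52°: √(L² − r² sin²θ) = 0.151 m.
v = −0.059·132.2·0.78801·[1 + 0.059·0.61566/0.151] = -7.626 m/s.
|v| = 7.626 m/s.

7.63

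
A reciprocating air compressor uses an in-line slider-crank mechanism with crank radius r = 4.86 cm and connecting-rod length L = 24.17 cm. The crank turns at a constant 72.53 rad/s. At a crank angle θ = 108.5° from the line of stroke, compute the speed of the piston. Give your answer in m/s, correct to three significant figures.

ω = 72.53 rad/s
For an in-line slider-crank, x = r cosθ + √(L² − r² sin²θ), so v = −rω sinθ·[1 + r cosθ/√(L² − r² sin²θ)].
With r = 0.0486 m, L = 0.2417 m, θ = 108.5°: √(L² − r² sin²θ) = 0.23727 m.
v = −0.0486·72.53·0.94832·[1 + 0.0486·-0.31730/0.23727] = -3.1255 m/s.
|v| = 3.1255 m/s.

3.13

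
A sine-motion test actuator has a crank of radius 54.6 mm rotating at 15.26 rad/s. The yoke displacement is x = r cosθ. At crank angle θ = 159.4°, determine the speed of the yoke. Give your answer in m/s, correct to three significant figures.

ω = 15.26 rad/s
x = r cosθ ⇒ ẋ = −rω sinθ.
|v| = rω|sinθ| = 0.0546·15.26·|sin 159.4°| = 0.29315 m/s.

0.293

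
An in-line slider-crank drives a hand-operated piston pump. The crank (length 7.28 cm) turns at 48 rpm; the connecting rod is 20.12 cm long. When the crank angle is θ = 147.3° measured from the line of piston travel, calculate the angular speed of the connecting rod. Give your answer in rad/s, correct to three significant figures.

ω = 5.027 rad/s (converted from 48 rpm).
The rod makes angle φ with the slider axis where L sinφ = r sinθ; differentiating, L cosφ·φ̇ = r ω cosθ.
L cosφ = √(L² − r² sin²θ) = 0.19732 m.
|ω_rod| = r ω |cosθ| / √(L² − r² sin²θ) = 0.0728·5.027·0.84151/0.19732 = 1.5606 rad/s.

1.56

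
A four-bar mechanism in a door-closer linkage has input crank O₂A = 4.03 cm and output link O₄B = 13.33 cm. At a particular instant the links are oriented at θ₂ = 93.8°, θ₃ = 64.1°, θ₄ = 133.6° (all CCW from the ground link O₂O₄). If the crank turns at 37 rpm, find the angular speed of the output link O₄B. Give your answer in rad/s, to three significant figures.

ω₂ = 3.875 rad/s (from 37 rpm).
Differentiating the loop-closure r₂e^{iθ₂}+r₃e^{iθ₃}=r₁+r₄e^{iθ₄} gives r₂ω₂e^{iθ₂}+r₃ω₃e^{iθ₃}=r₄ω₄e^{iθ₄}.
Eliminating the other unknown: ω₄ = r₂ω₂ sin(θ₂−θ₃) / [r₄ sin(θ₄−θ₃)].
Numerator sine = +0.49546; denominator sine = +0.93667.
Result = 0.0403·3.875·(+0.49546) / (0.1333·(+0.93667)) = +0.61962 rad/s; magnitude 0.61962 rad/s.

0.620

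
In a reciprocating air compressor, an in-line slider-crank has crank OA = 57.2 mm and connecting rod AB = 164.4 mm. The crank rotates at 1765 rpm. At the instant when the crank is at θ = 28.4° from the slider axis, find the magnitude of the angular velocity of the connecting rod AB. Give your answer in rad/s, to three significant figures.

57.4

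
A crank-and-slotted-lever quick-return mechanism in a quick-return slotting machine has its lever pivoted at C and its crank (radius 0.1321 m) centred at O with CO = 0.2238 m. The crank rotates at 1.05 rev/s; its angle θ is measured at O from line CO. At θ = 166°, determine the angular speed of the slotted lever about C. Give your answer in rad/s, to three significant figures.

7.29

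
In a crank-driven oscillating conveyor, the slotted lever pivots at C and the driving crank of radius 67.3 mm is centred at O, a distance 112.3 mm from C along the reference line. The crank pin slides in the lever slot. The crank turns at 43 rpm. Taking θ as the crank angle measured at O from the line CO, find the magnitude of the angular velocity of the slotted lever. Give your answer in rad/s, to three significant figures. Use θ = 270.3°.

ω = 4.503 rad/s (from 43 rpm).
Crank pin A relative to C: A = (d + r cosθ, r sinθ); lever angle φ = atan2(r sinθ, d + r cosθ).
Differentiating tanφ: φ̇ = rω(d cosθ + r)/(d² + r² + 2dr cosθ).
d² + r² + 2dr cosθ = |CA|² = 0.0172197 m²;  d cosθ + r = +0.067888 m.
|ω_lever| = |0.0673·4.503·+0.067888| / 0.0172197 = 1.1948 rad/s.

1.19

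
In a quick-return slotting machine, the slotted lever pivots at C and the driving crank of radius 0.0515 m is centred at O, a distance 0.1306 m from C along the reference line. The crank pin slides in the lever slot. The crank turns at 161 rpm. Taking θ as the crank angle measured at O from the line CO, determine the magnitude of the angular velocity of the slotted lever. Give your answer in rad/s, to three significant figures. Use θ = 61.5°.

ω = 16.86 rad/s (from 161 rpm).
Crank pin A relative to C: A = (d + r cosθ, r sinθ); lever angle φ = atan2(r sinθ, d + r cosθ).
Differentiating tanφ: φ̇ = rω(d cosθ + r)/(d² + r² + 2dr cosθ).
d² + r² + 2dr cosθ = |CA|² = 0.0261273 m²;  d cosθ + r = +0.11382 m.
|ω_lever| = |0.0515·16.86·+0.11382| / 0.0261273 = 3.7825 rad/s.

3.78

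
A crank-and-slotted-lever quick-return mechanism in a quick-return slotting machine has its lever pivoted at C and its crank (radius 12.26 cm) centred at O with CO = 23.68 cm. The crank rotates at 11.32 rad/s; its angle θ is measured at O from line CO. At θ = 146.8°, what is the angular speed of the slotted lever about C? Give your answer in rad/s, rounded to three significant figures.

4.66

ω = 11.32 rad/s
Crank pin A relative to C: A = (d + r cosθ, r sinθ); lever angle φ = atan2(r sinθ, d + r cosθ).
Differentiating tanφ: φ̇ = rω(d cosθ + r)/(d² + r² + 2dr cosθ).
d² + r² + 2dr cosθ = |CA|² = 0.0225197 m²;  d cosθ + r = -0.075546 m.
|ω_lever| = |0.1226·11.32·-0.075546| / 0.0225197 = 4.6557 rad/s.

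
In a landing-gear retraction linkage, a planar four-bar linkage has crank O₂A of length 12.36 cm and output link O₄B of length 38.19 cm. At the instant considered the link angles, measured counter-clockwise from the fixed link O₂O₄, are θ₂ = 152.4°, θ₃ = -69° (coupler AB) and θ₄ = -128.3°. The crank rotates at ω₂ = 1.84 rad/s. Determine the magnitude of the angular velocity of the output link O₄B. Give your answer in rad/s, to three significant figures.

ω₂ = 1.84 rad/s
Differentiating the loop-closure r₂e^{iθ₂}+r₃e^{iθ₃}=r₁+r₄e^{iθ₄} gives r₂ω₂e^{iθ₂}+r₃ω₃e^{iθ₃}=r₄ω₄e^{iθ₄}.
Eliminating the other unknown: ω₄ = r₂ω₂ sin(θ₂−θ₃) / [r₄ sin(θ₄−θ₃)].
Numerator sine = -0.66131; denominator sine = -0.85985.
Result = 0.1236·1.84·(-0.66131) / (0.3819·(-0.85985)) = +0.458 rad/s; magnitude 0.458 rad/s.

0.458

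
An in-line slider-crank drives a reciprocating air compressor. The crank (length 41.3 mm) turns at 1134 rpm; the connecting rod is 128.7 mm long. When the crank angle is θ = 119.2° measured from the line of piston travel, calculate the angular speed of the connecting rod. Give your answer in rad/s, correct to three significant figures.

19.4

ω = 118.8 rad/s (converted from 1134 rpm).
The rod makes angle φ with the slider axis where L sinφ = r sinθ; differentiating, L cosφ·φ̇ = r ω cosθ.
L cosφ = √(L² − r² sin²θ) = 0.12355 m.
|ω_rod| = r ω |cosθ| / √(L² − r² sin²θ) = 0.0413·118.8·0.48786/0.12355 = 19.367 rad/s.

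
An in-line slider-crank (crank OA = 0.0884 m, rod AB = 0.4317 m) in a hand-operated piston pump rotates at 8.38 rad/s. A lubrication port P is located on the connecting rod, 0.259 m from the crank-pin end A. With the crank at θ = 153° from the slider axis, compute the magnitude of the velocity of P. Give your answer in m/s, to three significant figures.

ω = 8.38 rad/s.  Crank-pin speed |V_A| = rω = 0.74079 m/s, perpendicular to OA.
Rod angle: sinφ = −(r/L) sinθ ⇒ φ = -5.334°; ω_rod = −rω cosθ/√(L²−r²sin²θ) = +1.5356 rad/s.
V_P = V_A + ω_rod × AP, with AP = 0.259 m along the rod.
Components: V_Px = −rω sinθ − a·ω_rod·sinφ = -0.29934 m/s;  V_Py = rω cosθ + a·ω_rod·cosφ = -0.26405 m/s.
|V_P| = √(V_Px² + V_Py²) = 0.39916 m/s.

0.399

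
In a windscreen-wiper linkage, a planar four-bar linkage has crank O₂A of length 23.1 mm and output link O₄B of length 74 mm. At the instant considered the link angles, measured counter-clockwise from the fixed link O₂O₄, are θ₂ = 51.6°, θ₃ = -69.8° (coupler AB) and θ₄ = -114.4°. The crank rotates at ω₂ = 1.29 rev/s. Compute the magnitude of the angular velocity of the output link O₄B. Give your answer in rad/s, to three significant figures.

3.08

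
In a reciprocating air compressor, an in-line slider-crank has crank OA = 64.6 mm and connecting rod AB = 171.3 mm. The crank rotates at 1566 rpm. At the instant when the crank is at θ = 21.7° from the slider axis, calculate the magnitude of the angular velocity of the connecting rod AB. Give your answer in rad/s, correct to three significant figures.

ω = 164 rad/s (converted from 1566 rpm).
The rod makes angle φ with the slider axis where L sinφ = r sinθ; differentiating, L cosφ·φ̇ = r ω cosθ.
L cosφ = √(L² − r² sin²θ) = 0.16963 m.
|ω_rod| = r ω |cosθ| / √(L² − r² sin²θ) = 0.0646·164·0.92913/0.16963 = 58.028 rad/s.

58.0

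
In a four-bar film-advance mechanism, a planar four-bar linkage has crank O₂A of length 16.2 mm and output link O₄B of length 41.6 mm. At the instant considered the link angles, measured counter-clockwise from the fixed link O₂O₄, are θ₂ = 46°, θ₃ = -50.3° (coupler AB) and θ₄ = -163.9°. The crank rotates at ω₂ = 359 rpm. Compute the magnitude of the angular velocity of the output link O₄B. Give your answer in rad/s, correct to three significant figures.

ω₂ = 37.59 rad/s (from 359 rpm).
Differentiating the loop-closure r₂e^{iθ₂}+r₃e^{iθ₃}=r₁+r₄e^{iθ₄} gives r₂ω₂e^{iθ₂}+r₃ω₃e^{iθ₃}=r₄ω₄e^{iθ₄}.
Eliminating the other unknown: ω₄ = r₂ω₂ sin(θ₂−θ₃) / [r₄ sin(θ₄−θ₃)].
Numerator sine = +0.99396; denominator sine = -0.91636.
Result = 0.0162·37.59·(+0.99396) / (0.0416·(-0.91636)) = -15.88 rad/s; magnitude 15.88 rad/s.

15.9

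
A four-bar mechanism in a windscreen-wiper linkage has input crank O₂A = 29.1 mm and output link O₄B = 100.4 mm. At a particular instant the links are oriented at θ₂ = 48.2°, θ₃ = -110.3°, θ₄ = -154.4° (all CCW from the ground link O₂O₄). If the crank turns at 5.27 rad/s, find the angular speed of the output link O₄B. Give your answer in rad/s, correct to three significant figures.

ω₂ = 5.27 rad/s
Differentiating the loop-closure r₂e^{iθ₂}+r₃e^{iθ₃}=r₁+r₄e^{iθ₄} gives r₂ω₂e^{iθ₂}+r₃ω₃e^{iθ₃}=r₄ω₄e^{iθ₄}.
Eliminating the other unknown: ω₄ = r₂ω₂ sin(θ₂−θ₃) / [r₄ sin(θ₄−θ₃)].
Numerator sine = +0.36650; denominator sine = -0.69591.
Result = 0.0291·5.27·(+0.36650) / (0.1004·(-0.69591)) = -0.80443 rad/s; magnitude 0.80443 rad/s.

0.804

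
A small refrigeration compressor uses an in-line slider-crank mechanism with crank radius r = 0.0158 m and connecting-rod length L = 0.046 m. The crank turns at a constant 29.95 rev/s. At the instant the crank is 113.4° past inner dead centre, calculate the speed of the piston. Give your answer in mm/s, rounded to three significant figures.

2340

ω = 2π·29.9 = 188.2 rad/s
For an in-line slider-crank, x = r cosθ + √(L² − r² sin²θ), so v = −rω sinθ·[1 + r cosθ/√(L² − r² sin²θ)].
With r = 0.0158 m, L = 0.046 m, θ = 113.4°: √(L² − r² sin²θ) = 0.043655 m.
v = −0.0158·188.2·0.91775·[1 + 0.0158·-0.39715/0.043655] = -2.3365 m/s.
|v| = 2.3365 m/s = 2336.5 mm/s.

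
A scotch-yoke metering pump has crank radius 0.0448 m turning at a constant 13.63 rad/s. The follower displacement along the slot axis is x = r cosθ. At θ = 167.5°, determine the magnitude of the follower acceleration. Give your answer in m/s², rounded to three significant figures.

ω = 13.63 rad/s
x = r cosθ ⇒ ẍ = −rω² cosθ (ω constant).
|a| = rω²|cosθ| = 0.0448·(13.63)²·|cos 167.5°| = 8.1255 m/s².

8.13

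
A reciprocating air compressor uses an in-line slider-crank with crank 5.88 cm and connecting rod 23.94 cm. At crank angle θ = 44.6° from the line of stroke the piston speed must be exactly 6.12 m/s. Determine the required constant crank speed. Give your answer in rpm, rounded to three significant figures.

1200

For an in-line slider-crank, |v_piston| = rω|sinθ|·[1 + r cosθ/√(L² − r² sin²θ)].
With r = 0.0588 m, L = 0.2394 m, θ = 44.6°: the bracketed kinematic factor |dx/dθ| = 0.048617 m.
ω = v/|dx/dθ| = 6.12/0.048617 = 125.88 rad/s.
N = 60ω/(2π) = 1202.1 rpm.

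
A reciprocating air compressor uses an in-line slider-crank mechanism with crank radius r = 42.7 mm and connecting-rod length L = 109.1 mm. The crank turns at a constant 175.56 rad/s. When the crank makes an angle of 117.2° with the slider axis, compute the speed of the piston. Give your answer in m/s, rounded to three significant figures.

ω = 175.6 rad/s
For an in-line slider-crank, x = r cosθ + √(L² − r² sin²θ), so v = −rω sinθ·[1 + r cosθ/√(L² − r² sin²θ)].
With r = 0.0427 m, L = 0.1091 m, θ = 117.2°: √(L² − r² sin²θ) = 0.10228 m.
v = −0.0427·175.6·0.88942·[1 + 0.0427·-0.45710/0.10228] = -5.395 m/s.
|v| = 5.395 m/s.

5.40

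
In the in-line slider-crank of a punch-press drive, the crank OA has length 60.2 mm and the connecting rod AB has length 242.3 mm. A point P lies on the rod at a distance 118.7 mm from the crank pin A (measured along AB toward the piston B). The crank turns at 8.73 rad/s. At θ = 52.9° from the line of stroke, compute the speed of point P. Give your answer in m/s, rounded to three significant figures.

0.479

ω = 8.73 rad/s.  Crank-pin speed |V_A| = rω = 0.52555 m/s, perpendicular to OA.
Rod angle: sinφ = −(r/L) sinθ ⇒ φ = -11.429°; ω_rod = −rω cosθ/√(L²−r²sin²θ) = -1.3348 rad/s.
V_P = V_A + ω_rod × AP, with AP = 0.1187 m along the rod.
Components: V_Px = −rω sinθ − a·ω_rod·sinφ = -0.45056 m/s;  V_Py = rω cosθ + a·ω_rod·cosφ = +0.16171 m/s.
|V_P| = √(V_Px² + V_Py²) = 0.47871 m/s.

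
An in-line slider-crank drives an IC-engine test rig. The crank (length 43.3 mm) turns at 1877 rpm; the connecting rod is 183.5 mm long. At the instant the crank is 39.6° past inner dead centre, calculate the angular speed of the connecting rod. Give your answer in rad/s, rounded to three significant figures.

36.1

ω = 196.6 rad/s (converted from 1877 rpm).
The rod makes angle φ with the slider axis where L sinφ = r sinθ; differentiating, L cosφ·φ̇ = r ω cosθ.
L cosφ = √(L² − r² sin²θ) = 0.18141 m.
|ω_rod| = r ω |cosθ| / √(L² − r² sin²θ) = 0.0433·196.6·0.77051/0.18141 = 36.149 rad/s.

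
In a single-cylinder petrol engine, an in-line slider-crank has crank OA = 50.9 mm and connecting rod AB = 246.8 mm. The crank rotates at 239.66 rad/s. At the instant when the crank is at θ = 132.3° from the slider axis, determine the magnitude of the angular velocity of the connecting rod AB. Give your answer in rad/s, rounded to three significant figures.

ω = 239.7 rad/s
The rod makes angle φ with the slider axis where L sinφ = r sinθ; differentiating, L cosφ·φ̇ = r ω cosθ.
L cosφ = √(L² − r² sin²θ) = 0.24391 m.
|ω_rod| = r ω |cosθ| / √(L² − r² sin²θ) = 0.0509·239.7·0.67301/0.24391 = 33.659 rad/s.

33.7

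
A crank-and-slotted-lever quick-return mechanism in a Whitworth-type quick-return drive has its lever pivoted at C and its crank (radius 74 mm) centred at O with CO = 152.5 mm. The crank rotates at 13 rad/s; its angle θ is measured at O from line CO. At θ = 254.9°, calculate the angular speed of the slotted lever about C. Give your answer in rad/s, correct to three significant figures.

1.44

ω = 13 rad/s
Crank pin A relative to C: A = (d + r cosθ, r sinθ); lever angle φ = atan2(r sinθ, d + r cosθ).
Differentiating tanφ: φ̇ = rω(d cosθ + r)/(d² + r² + 2dr cosθ).
d² + r² + 2dr cosθ = |CA|² = 0.0228527 m²;  d cosθ + r = +0.034273 m.
|ω_lever| = |0.074·13·+0.034273| / 0.0228527 = 1.4428 rad/s.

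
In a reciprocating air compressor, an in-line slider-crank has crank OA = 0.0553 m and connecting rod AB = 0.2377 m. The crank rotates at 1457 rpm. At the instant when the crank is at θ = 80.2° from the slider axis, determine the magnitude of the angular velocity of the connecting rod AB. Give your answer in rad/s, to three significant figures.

ω = 152.6 rad/s (converted from 1457 rpm).
The rod makes angle φ with the slider axis where L sinφ = r sinθ; differentiating, L cosφ·φ̇ = r ω cosθ.
L cosφ = √(L² − r² sin²θ) = 0.23137 m.
|ω_rod| = r ω |cosθ| / √(L² − r² sin²θ) = 0.0553·152.6·0.17021/0.23137 = 6.2071 rad/s.

6.21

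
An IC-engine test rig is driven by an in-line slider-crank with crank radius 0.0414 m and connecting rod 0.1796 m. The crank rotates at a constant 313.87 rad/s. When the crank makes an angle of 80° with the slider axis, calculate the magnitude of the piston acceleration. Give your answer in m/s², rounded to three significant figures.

197

ω = 313.9 rad/s
x(θ) = r cosθ + √(L² − r² sin²θ); with ω constant, a = ω²·d²x/dθ².
d²x/dθ² = −r cosθ − r²(cos2θ)/√u − r⁴ sin²2θ/(4u^{3/2}),  u = L² − r² sin²θ = 0.0305939 m².
Substituting r = 0.0414 m, L = 0.1796 m, θ = 80°: d²x/dθ² = +0.002003 m.
a = ω²·d²x/dθ² = (313.9)²·(+0.002003) = +197.32 m/s²;  |a| = 197.32 m/s².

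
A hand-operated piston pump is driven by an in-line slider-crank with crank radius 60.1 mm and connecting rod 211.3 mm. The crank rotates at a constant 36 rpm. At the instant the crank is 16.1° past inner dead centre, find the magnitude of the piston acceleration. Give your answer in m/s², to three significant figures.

1.03

ω = 2π·36/60 = 3.77 rad/s
x(θ) = r cosθ + √(L² − r² sin²θ); with ω constant, a = ω²·d²x/dθ².
d²x/dθ² = −r cosθ − r²(cos2θ)/√u − r⁴ sin²2θ/(4u^{3/2}),  u = L² − r² sin²θ = 0.0443699 m².
Substituting r = 0.0601 m, L = 0.2113 m, θ = 16.1°: d²x/dθ² = -0.072352 m.
a = ω²·d²x/dθ² = (3.77)²·(-0.072352) = -1.0283 m/s²;  |a| = 1.0283 m/s².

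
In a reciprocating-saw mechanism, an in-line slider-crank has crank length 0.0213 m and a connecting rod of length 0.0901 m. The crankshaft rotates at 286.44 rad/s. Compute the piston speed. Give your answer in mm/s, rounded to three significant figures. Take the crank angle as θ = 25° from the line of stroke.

ω = 286.4 rad/s
For an in-line slider-crank, x = r cosθ + √(L² − r² sin²θ), so v = −rω sinθ·[1 + r cosθ/√(L² − r² sin²θ)].
With r = 0.0213 m, L = 0.0901 m, θ = 25°: √(L² − r² sin²θ) = 0.089649 m.
v = −0.0213·286.4·0.42262·[1 + 0.0213·0.90631/0.089649] = -3.1337 m/s.
|v| = 3.1337 m/s = 3133.7 mm/s.

3130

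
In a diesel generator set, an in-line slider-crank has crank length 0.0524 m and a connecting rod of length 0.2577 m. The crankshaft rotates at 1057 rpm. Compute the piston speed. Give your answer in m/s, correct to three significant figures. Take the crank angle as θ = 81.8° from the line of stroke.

5.91

ω = 2π·1057/60 = 110.7 rad/s
For an in-line slider-crank, x = r cosθ + √(L² − r² sin²θ), so v = −rω sinθ·[1 + r cosθ/√(L² − r² sin²θ)].
With r = 0.0524 m, L = 0.2577 m, θ = 81.8°: √(L² − r² sin²θ) = 0.25243 m.
v = −0.0524·110.7·0.98978·[1 + 0.0524·0.14263/0.25243] = -5.9108 m/s.
|v| = 5.9108 m/s.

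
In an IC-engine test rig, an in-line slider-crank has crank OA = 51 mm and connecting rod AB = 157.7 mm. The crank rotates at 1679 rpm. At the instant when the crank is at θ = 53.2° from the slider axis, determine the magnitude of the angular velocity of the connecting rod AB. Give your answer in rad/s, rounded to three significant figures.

ω = 175.8 rad/s (converted from 1679 rpm).
The rod makes angle φ with the slider axis where L sinφ = r sinθ; differentiating, L cosφ·φ̇ = r ω cosθ.
L cosφ = √(L² − r² sin²θ) = 0.15232 m.
|ω_rod| = r ω |cosθ| / √(L² − r² sin²θ) = 0.051·175.8·0.59902/0.15232 = 35.264 rad/s.

35.3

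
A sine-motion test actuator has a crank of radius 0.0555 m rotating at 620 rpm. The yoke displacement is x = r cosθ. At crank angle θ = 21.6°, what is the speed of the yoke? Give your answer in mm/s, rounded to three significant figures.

ω = 64.93 rad/s (from 620 rpm).
x = r cosθ ⇒ ẋ = −rω sinθ.
|v| = rω|sinθ| = 0.0555·64.93·|sin 21.6°| = 1.3265 m/s = 1326.5 mm/s.

1330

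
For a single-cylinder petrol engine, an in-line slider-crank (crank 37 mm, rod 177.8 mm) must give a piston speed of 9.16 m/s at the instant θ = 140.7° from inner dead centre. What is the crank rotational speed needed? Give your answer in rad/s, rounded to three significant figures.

467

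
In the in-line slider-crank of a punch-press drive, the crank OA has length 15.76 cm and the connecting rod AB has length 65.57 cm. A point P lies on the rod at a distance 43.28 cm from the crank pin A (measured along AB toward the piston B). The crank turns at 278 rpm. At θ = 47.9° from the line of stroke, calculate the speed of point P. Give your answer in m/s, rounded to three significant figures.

ω = 29.11 rad/s.  Crank-pin speed |V_A| = rω = 4.5881 m/s, perpendicular to OA.
Rod angle: sinφ = −(r/L) sinθ ⇒ φ = -10.273°; ω_rod = −rω cosθ/√(L²−r²sin²θ) = -4.7675 rad/s.
V_P = V_A + ω_rod × AP, with AP = 0.4328 m along the rod.
Components: V_Px = −rω sinθ − a·ω_rod·sinφ = -3.7722 m/s;  V_Py = rω cosθ + a·ω_rod·cosφ = +1.0456 m/s.
|V_P| = √(V_Px² + V_Py²) = 3.9145 m/s.

3.91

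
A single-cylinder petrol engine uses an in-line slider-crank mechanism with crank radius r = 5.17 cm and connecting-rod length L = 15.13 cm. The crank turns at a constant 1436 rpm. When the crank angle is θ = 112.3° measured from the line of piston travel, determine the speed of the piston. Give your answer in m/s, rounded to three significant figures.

6.21

ω = 2π·1436/60 = 150.4 rad/s
For an in-line slider-crank, x = r cosθ + √(L² − r² sin²θ), so v = −rω sinθ·[1 + r cosθ/√(L² − r² sin²θ)].
With r = 0.0517 m, L = 0.1513 m, θ = 112.3°: √(L² − r² sin²θ) = 0.14354 m.
v = −0.0517·150.4·0.92521·[1 + 0.0517·-0.37946/0.14354] = -6.21 m/s.
|v| = 6.21 m/s.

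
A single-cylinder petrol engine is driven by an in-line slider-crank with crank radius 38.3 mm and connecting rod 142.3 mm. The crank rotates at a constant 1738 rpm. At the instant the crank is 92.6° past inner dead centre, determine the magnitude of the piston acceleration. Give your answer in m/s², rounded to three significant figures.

411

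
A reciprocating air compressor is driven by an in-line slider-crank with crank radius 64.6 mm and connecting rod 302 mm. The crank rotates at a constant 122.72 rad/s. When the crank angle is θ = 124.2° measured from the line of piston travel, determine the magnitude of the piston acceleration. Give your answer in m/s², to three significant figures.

623

ω = 122.7 rad/s
x(θ) = r cosθ + √(L² − r² sin²θ); with ω constant, a = ω²·d²x/dθ².
d²x/dθ² = −r cosθ − r²(cos2θ)/√u − r⁴ sin²2θ/(4u^{3/2}),  u = L² − r² sin²θ = 0.0883493 m².
Substituting r = 0.0646 m, L = 0.302 m, θ = 124.2°: d²x/dθ² = +0.041336 m.
a = ω²·d²x/dθ² = (122.7)²·(+0.041336) = +622.52 m/s²;  |a| = 622.52 m/s².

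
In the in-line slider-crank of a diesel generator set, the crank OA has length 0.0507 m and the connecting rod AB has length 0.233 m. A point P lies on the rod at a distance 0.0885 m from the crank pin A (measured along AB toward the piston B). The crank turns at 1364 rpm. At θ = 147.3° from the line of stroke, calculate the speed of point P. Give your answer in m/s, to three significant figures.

ω = 142.8 rad/s.  Crank-pin speed |V_A| = rω = 7.2419 m/s, perpendicular to OA.
Rod angle: sinφ = −(r/L) sinθ ⇒ φ = -6.751°; ω_rod = −rω cosθ/√(L²−r²sin²θ) = +26.338 rad/s.
V_P = V_A + ω_rod × AP, with AP = 0.0885 m along the rod.
Components: V_Px = −rω sinθ − a·ω_rod·sinφ = -3.6383 m/s;  V_Py = rω cosθ + a·ω_rod·cosφ = -3.7794 m/s.
|V_P| = √(V_Px² + V_Py²) = 5.2461 m/s.

5.25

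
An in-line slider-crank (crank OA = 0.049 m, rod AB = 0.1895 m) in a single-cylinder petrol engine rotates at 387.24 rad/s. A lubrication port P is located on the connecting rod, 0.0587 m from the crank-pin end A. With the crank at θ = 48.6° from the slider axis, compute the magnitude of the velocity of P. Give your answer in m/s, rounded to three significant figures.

ω = 387.2 rad/s.  Crank-pin speed |V_A| = rω = 18.975 m/s, perpendicular to OA.
Rod angle: sinφ = −(r/L) sinθ ⇒ φ = -11.184°; ω_rod = −rω cosθ/√(L²−r²sin²θ) = -67.499 rad/s.
V_P = V_A + ω_rod × AP, with AP = 0.0587 m along the rod.
Components: V_Px = −rω sinθ − a·ω_rod·sinφ = -15.002 m/s;  V_Py = rω cosθ + a·ω_rod·cosφ = +8.6613 m/s.
|V_P| = √(V_Px² + V_Py²) = 17.322 m/s.

17.3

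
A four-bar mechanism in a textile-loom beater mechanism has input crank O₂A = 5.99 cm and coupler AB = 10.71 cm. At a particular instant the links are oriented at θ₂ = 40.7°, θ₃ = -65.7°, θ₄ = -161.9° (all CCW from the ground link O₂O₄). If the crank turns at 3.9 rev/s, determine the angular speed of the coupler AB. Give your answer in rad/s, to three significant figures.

ω₂ = 24.5 rad/s (from 3.9 rev/s).
Differentiating the loop-closure r₂e^{iθ₂}+r₃e^{iθ₃}=r₁+r₄e^{iθ₄} gives r₂ω₂e^{iθ₂}+r₃ω₃e^{iθ₃}=r₄ω₄e^{iθ₄}.
Eliminating the other unknown: ω₃ = r₂ω₂ sin(θ₄−θ₂) / [r₃ sin(θ₃−θ₄)].
Numerator sine = +0.38430; denominator sine = +0.99415.
Result = 0.0599·24.5·(+0.38430) / (0.1071·(+0.99415)) = +5.2978 rad/s; magnitude 5.2978 rad/s.

5.30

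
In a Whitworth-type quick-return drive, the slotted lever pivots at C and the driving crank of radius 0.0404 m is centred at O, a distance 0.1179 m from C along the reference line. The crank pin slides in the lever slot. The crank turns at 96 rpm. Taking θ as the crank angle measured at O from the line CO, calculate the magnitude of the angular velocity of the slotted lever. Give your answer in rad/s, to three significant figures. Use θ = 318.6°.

ω = 10.05 rad/s (from 96 rpm).
Crank pin A relative to C: A = (d + r cosθ, r sinθ); lever angle φ = atan2(r sinθ, d + r cosθ).
Differentiating tanφ: φ̇ = rω(d cosθ + r)/(d² + r² + 2dr cosθ).
d² + r² + 2dr cosθ = |CA|² = 0.0226784 m²;  d cosθ + r = +0.12884 m.
|ω_lever| = |0.0404·10.05·+0.12884| / 0.0226784 = 2.3074 rad/s.

2.31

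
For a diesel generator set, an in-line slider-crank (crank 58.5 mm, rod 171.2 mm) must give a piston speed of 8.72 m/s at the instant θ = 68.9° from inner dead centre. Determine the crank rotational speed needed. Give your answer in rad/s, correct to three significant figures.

For an in-line slider-crank, |v_piston| = rω|sinθ|·[1 + r cosθ/√(L² − r² sin²θ)].
With r = 0.0585 m, L = 0.1712 m, θ = 68.9°: the bracketed kinematic factor |dx/dθ| = 0.061661 m.
ω = v/|dx/dθ| = 8.72/0.061661 = 141.42 rad/s.

141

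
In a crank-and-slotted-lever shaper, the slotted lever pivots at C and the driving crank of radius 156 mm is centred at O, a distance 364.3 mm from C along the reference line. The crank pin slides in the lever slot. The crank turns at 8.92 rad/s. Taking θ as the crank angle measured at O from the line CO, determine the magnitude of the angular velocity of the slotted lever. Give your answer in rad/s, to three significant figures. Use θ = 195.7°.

5.69

ω = 8.92 rad/s
Crank pin A relative to C: A = (d + r cosθ, r sinθ); lever angle φ = atan2(r sinθ, d + r cosθ).
Differentiating tanφ: φ̇ = rω(d cosθ + r)/(d² + r² + 2dr cosθ).
d² + r² + 2dr cosθ = |CA|² = 0.0476294 m²;  d cosθ + r = -0.19471 m.
|ω_lever| = |0.156·8.92·-0.19471| / 0.0476294 = 5.6885 rad/s.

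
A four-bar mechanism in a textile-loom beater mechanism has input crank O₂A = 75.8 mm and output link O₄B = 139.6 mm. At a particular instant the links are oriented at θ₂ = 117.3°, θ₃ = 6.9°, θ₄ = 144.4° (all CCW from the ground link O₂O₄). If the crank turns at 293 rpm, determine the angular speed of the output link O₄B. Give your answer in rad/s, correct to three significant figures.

ω₂ = 30.68 rad/s (from 293 rpm).
Differentiating the loop-closure r₂e^{iθ₂}+r₃e^{iθ₃}=r₁+r₄e^{iθ₄} gives r₂ω₂e^{iθ₂}+r₃ω₃e^{iθ₃}=r₄ω₄e^{iθ₄}.
Eliminating the other unknown: ω₄ = r₂ω₂ sin(θ₂−θ₃) / [r₄ sin(θ₄−θ₃)].
Numerator sine = +0.93728; denominator sine = +0.67559.
Result = 0.0758·30.68·(+0.93728) / (0.1396·(+0.67559)) = +23.114 rad/s; magnitude 23.114 rad/s.

23.1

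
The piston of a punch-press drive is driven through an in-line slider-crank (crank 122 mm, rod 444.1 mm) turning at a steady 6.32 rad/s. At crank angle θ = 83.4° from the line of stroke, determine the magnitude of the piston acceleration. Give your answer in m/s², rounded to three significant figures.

ω = 6.32 rad/s
x(θ) = r cosθ + √(L² − r² sin²θ); with ω constant, a = ω²·d²x/dθ².
d²x/dθ² = −r cosθ − r²(cos2θ)/√u − r⁴ sin²2θ/(4u^{3/2}),  u = L² − r² sin²θ = 0.182537 m².
Substituting r = 0.122 m, L = 0.4441 m, θ = 83.4°: d²x/dθ² = +0.019857 m.
a = ω²·d²x/dθ² = (6.32)²·(+0.019857) = +0.79315 m/s²;  |a| = 0.79315 m/s².

0.793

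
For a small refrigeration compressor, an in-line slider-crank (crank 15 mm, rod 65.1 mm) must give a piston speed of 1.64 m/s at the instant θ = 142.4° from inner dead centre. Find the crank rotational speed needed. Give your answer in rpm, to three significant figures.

2100

For an in-line slider-crank, |v_piston| = rω|sinθ|·[1 + r cosθ/√(L² − r² sin²θ)].
With r = 0.015 m, L = 0.0651 m, θ = 142.4°: the bracketed kinematic factor |dx/dθ| = 0.0074646 m.
ω = v/|dx/dθ| = 1.64/0.0074646 = 219.7 rad/s.
N = 60ω/(2π) = 2098 rpm.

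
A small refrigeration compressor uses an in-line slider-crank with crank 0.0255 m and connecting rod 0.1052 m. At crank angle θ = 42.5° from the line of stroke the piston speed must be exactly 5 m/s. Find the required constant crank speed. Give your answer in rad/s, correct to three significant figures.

For an in-line slider-crank, |v_piston| = rω|sinθ|·[1 + r cosθ/√(L² − r² sin²θ)].
With r = 0.0255 m, L = 0.1052 m, θ = 42.5°: the bracketed kinematic factor |dx/dθ| = 0.020348 m.
ω = v/|dx/dθ| = 5/0.020348 = 245.72 rad/s.

246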